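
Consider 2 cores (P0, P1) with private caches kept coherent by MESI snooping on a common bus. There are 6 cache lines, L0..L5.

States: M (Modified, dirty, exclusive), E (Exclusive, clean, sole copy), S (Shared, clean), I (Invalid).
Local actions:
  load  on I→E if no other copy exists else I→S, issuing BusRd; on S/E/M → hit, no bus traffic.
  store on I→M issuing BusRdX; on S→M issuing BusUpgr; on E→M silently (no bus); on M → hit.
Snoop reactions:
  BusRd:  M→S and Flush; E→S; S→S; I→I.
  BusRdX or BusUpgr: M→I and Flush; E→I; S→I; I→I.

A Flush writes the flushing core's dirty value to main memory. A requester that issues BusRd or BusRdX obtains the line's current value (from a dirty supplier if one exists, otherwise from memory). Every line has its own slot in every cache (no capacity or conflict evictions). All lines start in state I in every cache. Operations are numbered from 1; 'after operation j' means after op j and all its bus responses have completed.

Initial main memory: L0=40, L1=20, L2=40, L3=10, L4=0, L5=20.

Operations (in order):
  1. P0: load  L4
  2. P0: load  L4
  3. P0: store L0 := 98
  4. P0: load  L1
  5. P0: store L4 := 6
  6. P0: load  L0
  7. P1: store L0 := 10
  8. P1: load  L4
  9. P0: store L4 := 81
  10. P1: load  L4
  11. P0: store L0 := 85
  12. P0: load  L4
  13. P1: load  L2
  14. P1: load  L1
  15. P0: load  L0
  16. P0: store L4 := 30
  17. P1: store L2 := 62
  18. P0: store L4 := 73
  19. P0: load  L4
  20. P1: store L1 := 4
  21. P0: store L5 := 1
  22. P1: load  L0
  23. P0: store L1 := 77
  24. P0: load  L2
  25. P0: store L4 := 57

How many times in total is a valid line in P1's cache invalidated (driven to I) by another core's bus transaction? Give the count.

step 1: P0: load  L4  ⟶  EI  (L4)  txn=BusRd  M[L4]=0
step 2: P0: load  L4  ⟶  EI  (L4)  txn=∅  M[L4]=0
step 3: P0: store L0 := 98  ⟶  MI  (L0)  txn=BusRdX  M[L0]=40
step 4: P0: load  L1  ⟶  EI  (L1)  txn=BusRd  M[L1]=20
step 5: P0: store L4 := 6  ⟶  MI  (L4)  txn=∅  M[L4]=0
step 6: P0: load  L0  ⟶  MI  (L0)  txn=∅  M[L0]=40
step 7: P1: store L0 := 10  ⟶  IM  (L0)  txn=BusRdX+Flush  M[L0]=98
step 8: P1: load  L4  ⟶  SS  (L4)  txn=BusRd+Flush  M[L4]=6
step 9: P0: store L4 := 81  ⟶  MI  (L4)  txn=BusUpgr  M[L4]=6
step 10: P1: load  L4  ⟶  SS  (L4)  txn=BusRd+Flush  M[L4]=81
step 11: P0: store L0 := 85  ⟶  MI  (L0)  txn=BusRdX+Flush  M[L0]=10
step 12: P0: load  L4  ⟶  SS  (L4)  txn=∅  M[L4]=81
step 13: P1: load  L2  ⟶  IE  (L2)  txn=BusRd  M[L2]=40
step 14: P1: load  L1  ⟶  SS  (L1)  txn=BusRd  M[L1]=20
step 15: P0: load  L0  ⟶  MI  (L0)  txn=∅  M[L0]=10
step 16: P0: store L4 := 30  ⟶  MI  (L4)  txn=BusUpgr  M[L4]=81
step 17: P1: store L2 := 62  ⟶  IM  (L2)  txn=∅  M[L2]=40
step 18: P0: store L4 := 73  ⟶  MI  (L4)  txn=∅  M[L4]=81
step 19: P0: load  L4  ⟶  MI  (L4)  txn=∅  M[L4]=81
step 20: P1: store L1 := 4  ⟶  IM  (L1)  txn=BusUpgr  M[L1]=20
step 21: P0: store L5 := 1  ⟶  MI  (L5)  txn=BusRdX  M[L5]=20
step 22: P1: load  L0  ⟶  SS  (L0)  txn=BusRd+Flush  M[L0]=85
step 23: P0: store L1 := 77  ⟶  MI  (L1)  txn=BusRdX+Flush  M[L1]=4
step 24: P0: load  L2  ⟶  SS  (L2)  txn=BusRd+Flush  M[L2]=62
step 25: P0: store L4 := 57  ⟶  MI  (L4)  txn=∅  M[L4]=81

invalidations = 4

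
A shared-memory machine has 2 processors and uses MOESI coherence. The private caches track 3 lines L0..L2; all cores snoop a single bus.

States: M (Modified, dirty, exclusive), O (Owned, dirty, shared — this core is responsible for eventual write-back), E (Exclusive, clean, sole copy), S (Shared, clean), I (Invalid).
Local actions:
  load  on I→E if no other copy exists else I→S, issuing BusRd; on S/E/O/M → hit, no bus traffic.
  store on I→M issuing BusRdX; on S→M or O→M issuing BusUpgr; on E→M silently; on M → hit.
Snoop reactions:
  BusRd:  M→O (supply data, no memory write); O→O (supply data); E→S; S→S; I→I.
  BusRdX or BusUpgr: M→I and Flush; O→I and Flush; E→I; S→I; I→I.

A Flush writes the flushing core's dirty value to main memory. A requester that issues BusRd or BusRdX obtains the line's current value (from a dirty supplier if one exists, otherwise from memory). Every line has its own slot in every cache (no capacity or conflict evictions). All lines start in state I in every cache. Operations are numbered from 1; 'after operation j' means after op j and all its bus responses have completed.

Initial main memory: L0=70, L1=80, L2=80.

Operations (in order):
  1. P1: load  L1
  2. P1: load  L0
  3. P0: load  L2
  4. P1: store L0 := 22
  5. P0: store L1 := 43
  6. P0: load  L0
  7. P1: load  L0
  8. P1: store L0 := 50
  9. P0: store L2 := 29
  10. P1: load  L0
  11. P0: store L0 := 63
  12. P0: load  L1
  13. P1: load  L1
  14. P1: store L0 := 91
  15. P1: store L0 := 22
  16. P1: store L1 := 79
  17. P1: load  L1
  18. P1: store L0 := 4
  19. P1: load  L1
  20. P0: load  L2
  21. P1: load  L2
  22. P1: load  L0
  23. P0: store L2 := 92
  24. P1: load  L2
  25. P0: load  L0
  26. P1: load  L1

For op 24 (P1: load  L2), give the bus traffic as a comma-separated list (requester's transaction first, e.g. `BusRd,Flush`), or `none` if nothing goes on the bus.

bus = BusRd

[1] P1: load  L1 | P0:I, P1:E(80) | bus: BusRd
[2] P1: load  L0 | P0:I, P1:E(70) | bus: BusRd
[3] P0: load  L2 | P0:E(80), P1:I | bus: BusRd
[4] P1: store L0 := 22 | P0:I, P1:M(22) | bus: none
[5] P0: store L1 := 43 | P0:M(43), P1:I | bus: BusRdX
[6] P0: load  L0 | P0:S(22), P1:O(22) | bus: BusRd
[7] P1: load  L0 | P0:S(22), P1:O(22) | bus: none
[8] P1: store L0 := 50 | P0:I, P1:M(50) | bus: BusUpgr
[9] P0: store L2 := 29 | P0:M(29), P1:I | bus: none
[10] P1: load  L0 | P0:I, P1:M(50) | bus: none
[11] P0: store L0 := 63 | P0:M(63), P1:I | bus: BusRdX,Flush
[12] P0: load  L1 | P0:M(43), P1:I | bus: none
[13] P1: load  L1 | P0:O(43), P1:S(43) | bus: BusRd
[14] P1: store L0 := 91 | P0:I, P1:M(91) | bus: BusRdX,Flush
[15] P1: store L0 := 22 | P0:I, P1:M(22) | bus: none
[16] P1: store L1 := 79 | P0:I, P1:M(79) | bus: BusUpgr,Flush
[17] P1: load  L1 | P0:I, P1:M(79) | bus: none
[18] P1: store L0 := 4 | P0:I, P1:M(4) | bus: none
[19] P1: load  L1 | P0:I, P1:M(79) | bus: none
[20] P0: load  L2 | P0:M(29), P1:I | bus: none
[21] P1: load  L2 | P0:O(29), P1:S(29) | bus: BusRd
[22] P1: load  L0 | P0:I, P1:M(4) | bus: none
[23] P0: store L2 := 92 | P0:M(92), P1:I | bus: BusUpgr
[24] P1: load  L2 | P0:O(92), P1:S(92) | bus: BusRd
[25] P0: load  L0 | P0:S(4), P1:O(4) | bus: BusRd
[26] P1: load  L1 | P0:I, P1:M(79) | bus: none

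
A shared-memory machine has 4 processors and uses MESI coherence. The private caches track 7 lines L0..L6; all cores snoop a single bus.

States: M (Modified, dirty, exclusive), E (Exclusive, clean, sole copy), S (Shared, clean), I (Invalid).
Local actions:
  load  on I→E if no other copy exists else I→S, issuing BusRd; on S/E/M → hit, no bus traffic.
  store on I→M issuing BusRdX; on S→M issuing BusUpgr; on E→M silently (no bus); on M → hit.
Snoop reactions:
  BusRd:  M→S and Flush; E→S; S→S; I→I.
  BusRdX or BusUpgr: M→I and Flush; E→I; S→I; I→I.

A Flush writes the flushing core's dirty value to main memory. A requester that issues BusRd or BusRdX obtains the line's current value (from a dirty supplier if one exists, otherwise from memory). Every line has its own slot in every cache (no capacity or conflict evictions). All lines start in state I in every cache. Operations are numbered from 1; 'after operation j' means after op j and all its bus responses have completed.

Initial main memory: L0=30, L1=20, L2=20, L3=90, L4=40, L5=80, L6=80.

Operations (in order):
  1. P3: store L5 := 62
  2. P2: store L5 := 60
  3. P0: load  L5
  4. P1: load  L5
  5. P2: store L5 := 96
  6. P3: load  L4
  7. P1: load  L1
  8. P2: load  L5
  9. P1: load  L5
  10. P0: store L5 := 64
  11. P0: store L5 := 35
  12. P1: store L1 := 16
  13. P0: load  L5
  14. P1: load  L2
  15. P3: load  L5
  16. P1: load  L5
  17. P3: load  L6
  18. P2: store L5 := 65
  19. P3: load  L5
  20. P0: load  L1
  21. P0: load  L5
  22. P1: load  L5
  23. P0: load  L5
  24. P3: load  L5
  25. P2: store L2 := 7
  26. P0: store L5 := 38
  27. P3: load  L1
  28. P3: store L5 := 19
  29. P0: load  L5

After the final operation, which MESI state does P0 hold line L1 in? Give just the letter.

state = S

[1] P3: store L5 := 62 | P0:I, P1:I, P2:I, P3:M(62) | bus: BusRdX
[2] P2: store L5 := 60 | P0:I, P1:I, P2:M(60), P3:I | bus: BusRdX,Flush
[3] P0: load  L5 | P0:S(60), P1:I, P2:S(60), P3:I | bus: BusRd,Flush
[4] P1: load  L5 | P0:S(60), P1:S(60), P2:S(60), P3:I | bus: BusRd
[5] P2: store L5 := 96 | P0:I, P1:I, P2:M(96), P3:I | bus: BusUpgr
[6] P3: load  L4 | P0:I, P1:I, P2:I, P3:E(40) | bus: BusRd
[7] P1: load  L1 | P0:I, P1:E(20), P2:I, P3:I | bus: BusRd
[8] P2: load  L5 | P0:I, P1:I, P2:M(96), P3:I | bus: none
[9] P1: load  L5 | P0:I, P1:S(96), P2:S(96), P3:I | bus: BusRd,Flush
[10] P0: store L5 := 64 | P0:M(64), P1:I, P2:I, P3:I | bus: BusRdX
[11] P0: store L5 := 35 | P0:M(35), P1:I, P2:I, P3:I | bus: none
[12] P1: store L1 := 16 | P0:I, P1:M(16), P2:I, P3:I | bus: none
[13] P0: load  L5 | P0:M(35), P1:I, P2:I, P3:I | bus: none
[14] P1: load  L2 | P0:I, P1:E(20), P2:I, P3:I | bus: BusRd
[15] P3: load  L5 | P0:S(35), P1:I, P2:I, P3:S(35) | bus: BusRd,Flush
[16] P1: load  L5 | P0:S(35), P1:S(35), P2:I, P3:S(35) | bus: BusRd
[17] P3: load  L6 | P0:I, P1:I, P2:I, P3:E(80) | bus: BusRd
[18] P2: store L5 := 65 | P0:I, P1:I, P2:M(65), P3:I | bus: BusRdX
[19] P3: load  L5 | P0:I, P1:I, P2:S(65), P3:S(65) | bus: BusRd,Flush
[20] P0: load  L1 | P0:S(16), P1:S(16), P2:I, P3:I | bus: BusRd,Flush
[21] P0: load  L5 | P0:S(65), P1:I, P2:S(65), P3:S(65) | bus: BusRd
[22] P1: load  L5 | P0:S(65), P1:S(65), P2:S(65), P3:S(65) | bus: BusRd
[23] P0: load  L5 | P0:S(65), P1:S(65), P2:S(65), P3:S(65) | bus: none
[24] P3: load  L5 | P0:S(65), P1:S(65), P2:S(65), P3:S(65) | bus: none
[25] P2: store L2 := 7 | P0:I, P1:I, P2:M(7), P3:I | bus: BusRdX
[26] P0: store L5 := 38 | P0:M(38), P1:I, P2:I, P3:I | bus: BusUpgr
[27] P3: load  L1 | P0:S(16), P1:S(16), P2:I, P3:S(16) | bus: BusRd
[28] P3: store L5 := 19 | P0:I, P1:I, P2:I, P3:M(19) | bus: BusRdX,Flush
[29] P0: load  L5 | P0:S(19), P1:I, P2:I, P3:S(19) | bus: BusRd,Flush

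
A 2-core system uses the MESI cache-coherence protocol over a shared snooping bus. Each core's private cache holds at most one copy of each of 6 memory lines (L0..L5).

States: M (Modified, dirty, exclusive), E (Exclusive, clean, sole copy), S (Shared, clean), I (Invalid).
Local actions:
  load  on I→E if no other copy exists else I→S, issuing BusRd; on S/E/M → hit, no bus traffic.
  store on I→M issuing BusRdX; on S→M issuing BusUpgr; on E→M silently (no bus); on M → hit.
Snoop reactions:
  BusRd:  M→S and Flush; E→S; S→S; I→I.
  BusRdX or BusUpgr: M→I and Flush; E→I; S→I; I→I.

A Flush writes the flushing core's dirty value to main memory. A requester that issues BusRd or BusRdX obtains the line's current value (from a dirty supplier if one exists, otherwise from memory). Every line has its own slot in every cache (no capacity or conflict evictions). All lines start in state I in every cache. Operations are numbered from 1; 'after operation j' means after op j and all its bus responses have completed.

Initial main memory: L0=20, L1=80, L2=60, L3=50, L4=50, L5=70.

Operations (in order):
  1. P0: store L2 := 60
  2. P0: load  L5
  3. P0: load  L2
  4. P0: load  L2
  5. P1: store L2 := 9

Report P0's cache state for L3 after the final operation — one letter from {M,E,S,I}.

state = I

  op1 P0: store L2 := 60 → M/I on L2; bus BusRdX; mem=60
  op2 P0: load  L5 → E/I on L5; bus BusRd; mem=70
  op3 P0: load  L2 → M/I on L2; bus (none); mem=60
  op4 P0: load  L2 → M/I on L2; bus (none); mem=60
  op5 P1: store L2 := 9 → I/M on L2; bus BusRdX Flush; mem=60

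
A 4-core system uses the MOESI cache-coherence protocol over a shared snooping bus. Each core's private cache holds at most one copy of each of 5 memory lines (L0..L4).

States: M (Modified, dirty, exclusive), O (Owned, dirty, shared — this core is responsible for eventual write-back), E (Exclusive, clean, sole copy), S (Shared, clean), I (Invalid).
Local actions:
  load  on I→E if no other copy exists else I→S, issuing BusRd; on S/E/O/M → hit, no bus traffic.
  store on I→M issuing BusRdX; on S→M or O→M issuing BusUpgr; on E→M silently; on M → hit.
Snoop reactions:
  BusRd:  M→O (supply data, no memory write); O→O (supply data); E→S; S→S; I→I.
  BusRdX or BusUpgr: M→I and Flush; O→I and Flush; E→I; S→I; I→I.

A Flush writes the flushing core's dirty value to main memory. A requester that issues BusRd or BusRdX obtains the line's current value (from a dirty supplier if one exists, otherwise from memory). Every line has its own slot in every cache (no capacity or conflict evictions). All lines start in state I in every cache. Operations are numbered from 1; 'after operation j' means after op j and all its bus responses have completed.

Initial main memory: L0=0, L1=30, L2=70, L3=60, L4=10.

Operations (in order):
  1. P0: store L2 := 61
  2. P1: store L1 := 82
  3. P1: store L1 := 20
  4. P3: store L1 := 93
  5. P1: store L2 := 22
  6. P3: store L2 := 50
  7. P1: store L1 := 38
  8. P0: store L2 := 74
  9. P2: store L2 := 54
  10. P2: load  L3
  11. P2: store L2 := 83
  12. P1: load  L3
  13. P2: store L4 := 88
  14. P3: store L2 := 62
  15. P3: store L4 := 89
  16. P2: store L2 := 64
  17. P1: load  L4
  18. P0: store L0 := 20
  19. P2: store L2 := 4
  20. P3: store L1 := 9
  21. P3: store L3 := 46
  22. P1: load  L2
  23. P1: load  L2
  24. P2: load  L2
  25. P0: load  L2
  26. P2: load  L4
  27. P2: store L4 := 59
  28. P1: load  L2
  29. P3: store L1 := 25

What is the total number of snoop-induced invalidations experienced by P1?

invalidations = 5

step 1: P0: store L2 := 61  ⟶  MIII  (L2)  txn=BusRdX  M[L2]=70
step 2: P1: store L1 := 82  ⟶  IMII  (L1)  txn=BusRdX  M[L1]=30
step 3: P1: store L1 := 20  ⟶  IMII  (L1)  txn=∅  M[L1]=30
step 4: P3: store L1 := 93  ⟶  IIIM  (L1)  txn=BusRdX+Flush  M[L1]=20
step 5: P1: store L2 := 22  ⟶  IMII  (L2)  txn=BusRdX+Flush  M[L2]=61
step 6: P3: store L2 := 50  ⟶  IIIM  (L2)  txn=BusRdX+Flush  M[L2]=22
step 7: P1: store L1 := 38  ⟶  IMII  (L1)  txn=BusRdX+Flush  M[L1]=93
step 8: P0: store L2 := 74  ⟶  MIII  (L2)  txn=BusRdX+Flush  M[L2]=50
step 9: P2: store L2 := 54  ⟶  IIMI  (L2)  txn=BusRdX+Flush  M[L2]=74
step 10: P2: load  L3  ⟶  IIEI  (L3)  txn=BusRd  M[L3]=60
step 11: P2: store L2 := 83  ⟶  IIMI  (L2)  txn=∅  M[L2]=74
step 12: P1: load  L3  ⟶  ISSI  (L3)  txn=BusRd  M[L3]=60
step 13: P2: store L4 := 88  ⟶  IIMI  (L4)  txn=BusRdX  M[L4]=10
step 14: P3: store L2 := 62  ⟶  IIIM  (L2)  txn=BusRdX+Flush  M[L2]=83
step 15: P3: store L4 := 89  ⟶  IIIM  (L4)  txn=BusRdX+Flush  M[L4]=88
step 16: P2: store L2 := 64  ⟶  IIMI  (L2)  txn=BusRdX+Flush  M[L2]=62
step 17: P1: load  L4  ⟶  ISIO  (L4)  txn=BusRd  M[L4]=88
step 18: P0: store L0 := 20  ⟶  MIII  (L0)  txn=BusRdX  M[L0]=0
step 19: P2: store L2 := 4  ⟶  IIMI  (L2)  txn=∅  M[L2]=62
step 20: P3: store L1 := 9  ⟶  IIIM  (L1)  txn=BusRdX+Flush  M[L1]=38
step 21: P3: store L3 := 46  ⟶  IIIM  (L3)  txn=BusRdX  M[L3]=60
step 22: P1: load  L2  ⟶  ISOI  (L2)  txn=BusRd  M[L2]=62
step 23: P1: load  L2  ⟶  ISOI  (L2)  txn=∅  M[L2]=62
step 24: P2: load  L2  ⟶  ISOI  (L2)  txn=∅  M[L2]=62
step 25: P0: load  L2  ⟶  SSOI  (L2)  txn=BusRd  M[L2]=62
step 26: P2: load  L4  ⟶  ISSO  (L4)  txn=BusRd  M[L4]=88
step 27: P2: store L4 := 59  ⟶  IIMI  (L4)  txn=BusUpgr+Flush  M[L4]=89
step 28: P1: load  L2  ⟶  SSOI  (L2)  txn=∅  M[L2]=62
step 29: P3: store L1 := 25  ⟶  IIIM  (L1)  txn=∅  M[L1]=38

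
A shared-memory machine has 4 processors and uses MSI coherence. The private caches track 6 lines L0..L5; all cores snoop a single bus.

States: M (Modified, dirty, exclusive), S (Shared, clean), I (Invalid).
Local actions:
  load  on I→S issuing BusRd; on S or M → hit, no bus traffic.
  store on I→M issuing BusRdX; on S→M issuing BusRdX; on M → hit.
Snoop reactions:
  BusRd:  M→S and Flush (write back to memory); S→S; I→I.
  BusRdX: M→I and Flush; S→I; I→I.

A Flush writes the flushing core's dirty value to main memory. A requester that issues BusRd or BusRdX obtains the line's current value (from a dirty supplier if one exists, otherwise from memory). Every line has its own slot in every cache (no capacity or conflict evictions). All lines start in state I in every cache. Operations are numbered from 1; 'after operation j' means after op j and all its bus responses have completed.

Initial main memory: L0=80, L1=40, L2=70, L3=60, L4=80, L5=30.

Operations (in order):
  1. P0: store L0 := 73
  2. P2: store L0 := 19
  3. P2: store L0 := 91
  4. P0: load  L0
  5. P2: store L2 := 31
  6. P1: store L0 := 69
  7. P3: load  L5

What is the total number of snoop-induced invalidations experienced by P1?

invalidations = 0

1. P0: store L0 := 73  bus=[BusRdX]  L0: P0=M P1=I P2=I P3=I  mem[L0]=80
2. P2: store L0 := 19  bus=[BusRdX,Flush]  L0: P0=I P1=I P2=M P3=I  mem[L0]=73
3. P2: store L0 := 91  bus=[-]  L0: P0=I P1=I P2=M P3=I  mem[L0]=73
4. P0: load  L0  bus=[BusRd,Flush]  L0: P0=S P1=I P2=S P3=I  mem[L0]=91
5. P2: store L2 := 31  bus=[BusRdX]  L2: P0=I P1=I P2=M P3=I  mem[L2]=70
6. P1: store L0 := 69  bus=[BusRdX]  L0: P0=I P1=M P2=I P3=I  mem[L0]=91
7. P3: load  L5  bus=[BusRd]  L5: P0=I P1=I P2=I P3=S  mem[L5]=30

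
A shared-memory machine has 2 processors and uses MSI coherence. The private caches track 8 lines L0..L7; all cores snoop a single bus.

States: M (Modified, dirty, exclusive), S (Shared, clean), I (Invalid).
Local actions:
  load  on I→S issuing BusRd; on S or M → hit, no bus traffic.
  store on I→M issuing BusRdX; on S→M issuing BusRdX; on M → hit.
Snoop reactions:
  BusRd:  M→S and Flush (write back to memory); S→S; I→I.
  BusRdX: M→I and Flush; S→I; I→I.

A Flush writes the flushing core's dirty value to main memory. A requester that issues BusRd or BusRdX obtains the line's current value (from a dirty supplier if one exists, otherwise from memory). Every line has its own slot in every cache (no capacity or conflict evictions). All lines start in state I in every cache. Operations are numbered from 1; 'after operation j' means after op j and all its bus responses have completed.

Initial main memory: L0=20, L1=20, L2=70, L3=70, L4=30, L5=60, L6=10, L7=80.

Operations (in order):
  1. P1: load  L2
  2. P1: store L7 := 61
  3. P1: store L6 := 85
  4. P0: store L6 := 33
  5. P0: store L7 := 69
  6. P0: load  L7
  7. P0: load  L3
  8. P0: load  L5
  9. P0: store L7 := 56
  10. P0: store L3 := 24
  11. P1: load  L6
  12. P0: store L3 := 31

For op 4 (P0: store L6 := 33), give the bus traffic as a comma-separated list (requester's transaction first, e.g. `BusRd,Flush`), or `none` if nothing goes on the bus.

[1] P1: load  L2 | P0:I, P1:S(70) | bus: BusRd
[2] P1: store L7 := 61 | P0:I, P1:M(61) | bus: BusRdX
[3] P1: store L6 := 85 | P0:I, P1:M(85) | bus: BusRdX
[4] P0: store L6 := 33 | P0:M(33), P1:I | bus: BusRdX,Flush
[5] P0: store L7 := 69 | P0:M(69), P1:I | bus: BusRdX,Flush
[6] P0: load  L7 | P0:M(69), P1:I | bus: none
[7] P0: load  L3 | P0:S(70), P1:I | bus: BusRd
[8] P0: load  L5 | P0:S(60), P1:I | bus: BusRd
[9] P0: store L7 := 56 | P0:M(56), P1:I | bus: none
[10] P0: store L3 := 24 | P0:M(24), P1:I | bus: BusRdX
[11] P1: load  L6 | P0:S(33), P1:S(33) | bus: BusRd,Flush
[12] P0: store L3 := 31 | P0:M(31), P1:I | bus: none

bus = BusRdX,Flush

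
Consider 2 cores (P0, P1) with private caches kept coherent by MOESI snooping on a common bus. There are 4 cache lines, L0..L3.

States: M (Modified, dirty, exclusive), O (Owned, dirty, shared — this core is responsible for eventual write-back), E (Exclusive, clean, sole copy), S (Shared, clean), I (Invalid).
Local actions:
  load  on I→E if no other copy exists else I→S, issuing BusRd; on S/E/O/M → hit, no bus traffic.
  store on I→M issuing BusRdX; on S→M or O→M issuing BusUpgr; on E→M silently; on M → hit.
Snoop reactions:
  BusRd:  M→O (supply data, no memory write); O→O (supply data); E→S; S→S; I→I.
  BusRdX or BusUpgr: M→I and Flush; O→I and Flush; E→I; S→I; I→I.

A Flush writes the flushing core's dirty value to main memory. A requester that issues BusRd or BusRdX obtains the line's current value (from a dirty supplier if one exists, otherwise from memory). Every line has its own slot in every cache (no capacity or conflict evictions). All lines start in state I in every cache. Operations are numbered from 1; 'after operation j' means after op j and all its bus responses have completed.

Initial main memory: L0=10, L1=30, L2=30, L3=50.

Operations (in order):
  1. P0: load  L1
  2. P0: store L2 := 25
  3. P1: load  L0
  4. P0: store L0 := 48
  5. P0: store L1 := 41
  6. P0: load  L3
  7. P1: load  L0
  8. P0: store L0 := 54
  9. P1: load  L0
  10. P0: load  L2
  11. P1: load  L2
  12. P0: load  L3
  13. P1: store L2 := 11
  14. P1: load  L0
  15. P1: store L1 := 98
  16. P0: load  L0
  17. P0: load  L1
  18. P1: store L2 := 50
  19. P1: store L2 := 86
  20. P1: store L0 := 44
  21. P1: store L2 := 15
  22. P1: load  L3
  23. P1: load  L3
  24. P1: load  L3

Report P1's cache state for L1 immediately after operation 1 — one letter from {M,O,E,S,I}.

[1] P0: load  L1 | P0:E(30), P1:I | bus: BusRd
[2] P0: store L2 := 25 | P0:M(25), P1:I | bus: BusRdX
[3] P1: load  L0 | P0:I, P1:E(10) | bus: BusRd
[4] P0: store L0 := 48 | P0:M(48), P1:I | bus: BusRdX
[5] P0: store L1 := 41 | P0:M(41), P1:I | bus: none
[6] P0: load  L3 | P0:E(50), P1:I | bus: BusRd
[7] P1: load  L0 | P0:O(48), P1:S(48) | bus: BusRd
[8] P0: store L0 := 54 | P0:M(54), P1:I | bus: BusUpgr
[9] P1: load  L0 | P0:O(54), P1:S(54) | bus: BusRd
[10] P0: load  L2 | P0:M(25), P1:I | bus: none
[11] P1: load  L2 | P0:O(25), P1:S(25) | bus: BusRd
[12] P0: load  L3 | P0:E(50), P1:I | bus: none
[13] P1: store L2 := 11 | P0:I, P1:M(11) | bus: BusUpgr,Flush
[14] P1: load  L0 | P0:O(54), P1:S(54) | bus: none
[15] P1: store L1 := 98 | P0:I, P1:M(98) | bus: BusRdX,Flush
[16] P0: load  L0 | P0:O(54), P1:S(54) | bus: none
[17] P0: load  L1 | P0:S(98), P1:O(98) | bus: BusRd
[18] P1: store L2 := 50 | P0:I, P1:M(50) | bus: none
[19] P1: store L2 := 86 | P0:I, P1:M(86) | bus: none
[20] P1: store L0 := 44 | P0:I, P1:M(44) | bus: BusUpgr,Flush
[21] P1: store L2 := 15 | P0:I, P1:M(15) | bus: none
[22] P1: load  L3 | P0:S(50), P1:S(50) | bus: BusRd
[23] P1: load  L3 | P0:S(50), P1:S(50) | bus: none
[24] P1: load  L3 | P0:S(50), P1:S(50) | bus: none

state = I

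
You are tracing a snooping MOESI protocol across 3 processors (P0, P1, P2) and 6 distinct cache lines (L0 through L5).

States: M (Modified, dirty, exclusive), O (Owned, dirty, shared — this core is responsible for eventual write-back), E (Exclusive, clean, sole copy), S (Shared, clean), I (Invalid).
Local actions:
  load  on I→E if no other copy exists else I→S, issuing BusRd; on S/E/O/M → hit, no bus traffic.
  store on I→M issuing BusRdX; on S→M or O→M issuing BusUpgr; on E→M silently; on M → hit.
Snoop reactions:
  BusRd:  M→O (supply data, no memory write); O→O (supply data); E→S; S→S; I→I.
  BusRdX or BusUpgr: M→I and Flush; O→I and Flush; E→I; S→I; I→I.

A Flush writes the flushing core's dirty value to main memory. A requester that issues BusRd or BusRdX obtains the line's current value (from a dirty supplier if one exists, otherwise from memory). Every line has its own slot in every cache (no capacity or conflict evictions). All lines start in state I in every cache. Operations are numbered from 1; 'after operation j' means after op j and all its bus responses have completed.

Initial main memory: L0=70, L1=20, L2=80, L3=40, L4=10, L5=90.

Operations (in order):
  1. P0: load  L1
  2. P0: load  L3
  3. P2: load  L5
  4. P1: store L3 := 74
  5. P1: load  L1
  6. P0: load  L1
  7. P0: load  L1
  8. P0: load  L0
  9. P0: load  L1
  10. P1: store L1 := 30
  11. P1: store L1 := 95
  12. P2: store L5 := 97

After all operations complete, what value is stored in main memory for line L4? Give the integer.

memory[L4] = 10

step 1: P0: load  L1  ⟶  EII  (L1)  txn=BusRd  M[L1]=20
step 2: P0: load  L3  ⟶  EII  (L3)  txn=BusRd  M[L3]=40
step 3: P2: load  L5  ⟶  IIE  (L5)  txn=BusRd  M[L5]=90
step 4: P1: store L3 := 74  ⟶  IMI  (L3)  txn=BusRdX  M[L3]=40
step 5: P1: load  L1  ⟶  SSI  (L1)  txn=BusRd  M[L1]=20
step 6: P0: load  L1  ⟶  SSI  (L1)  txn=∅  M[L1]=20
step 7: P0: load  L1  ⟶  SSI  (L1)  txn=∅  M[L1]=20
step 8: P0: load  L0  ⟶  EII  (L0)  txn=BusRd  M[L0]=70
step 9: P0: load  L1  ⟶  SSI  (L1)  txn=∅  M[L1]=20
step 10: P1: store L1 := 30  ⟶  IMI  (L1)  txn=BusUpgr  M[L1]=20
step 11: P1: store L1 := 95  ⟶  IMI  (L1)  txn=∅  M[L1]=20
step 12: P2: store L5 := 97  ⟶  IIM  (L5)  txn=∅  M[L5]=90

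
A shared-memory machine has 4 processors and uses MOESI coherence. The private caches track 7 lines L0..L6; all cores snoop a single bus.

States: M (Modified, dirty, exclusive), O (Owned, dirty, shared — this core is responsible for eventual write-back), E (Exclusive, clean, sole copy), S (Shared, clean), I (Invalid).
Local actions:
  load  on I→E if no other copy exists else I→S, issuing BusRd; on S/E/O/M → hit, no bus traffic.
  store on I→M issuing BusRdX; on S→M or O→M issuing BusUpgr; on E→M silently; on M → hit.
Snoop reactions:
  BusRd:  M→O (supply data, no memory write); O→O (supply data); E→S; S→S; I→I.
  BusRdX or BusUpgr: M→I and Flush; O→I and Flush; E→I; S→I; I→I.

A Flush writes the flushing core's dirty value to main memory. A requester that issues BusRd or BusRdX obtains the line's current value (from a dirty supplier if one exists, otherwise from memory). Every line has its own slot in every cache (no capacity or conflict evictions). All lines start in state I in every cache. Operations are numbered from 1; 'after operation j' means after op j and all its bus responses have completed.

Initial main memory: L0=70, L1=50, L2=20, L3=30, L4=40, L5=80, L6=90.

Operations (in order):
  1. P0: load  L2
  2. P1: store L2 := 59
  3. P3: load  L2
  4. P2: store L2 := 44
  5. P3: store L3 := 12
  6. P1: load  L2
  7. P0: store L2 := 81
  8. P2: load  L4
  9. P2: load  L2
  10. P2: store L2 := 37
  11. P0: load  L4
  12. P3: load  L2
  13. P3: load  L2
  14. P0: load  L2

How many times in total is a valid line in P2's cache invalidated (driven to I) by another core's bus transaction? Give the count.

  op1 P0: load  L2 → E/I/I/I on L2; bus BusRd; mem=20
  op2 P1: store L2 := 59 → I/M/I/I on L2; bus BusRdX; mem=20
  op3 P3: load  L2 → I/O/I/S on L2; bus BusRd; mem=20
  op4 P2: store L2 := 44 → I/I/M/I on L2; bus BusRdX Flush; mem=59
  op5 P3: store L3 := 12 → I/I/I/M on L3; bus BusRdX; mem=30
  op6 P1: load  L2 → I/S/O/I on L2; bus BusRd; mem=59
  op7 P0: store L2 := 81 → M/I/I/I on L2; bus BusRdX Flush; mem=44
  op8 P2: load  L4 → I/I/E/I on L4; bus BusRd; mem=40
  op9 P2: load  L2 → O/I/S/I on L2; bus BusRd; mem=44
  op10 P2: store L2 := 37 → I/I/M/I on L2; bus BusUpgr Flush; mem=81
  op11 P0: load  L4 → S/I/S/I on L4; bus BusRd; mem=40
  op12 P3: load  L2 → I/I/O/S on L2; bus BusRd; mem=81
  op13 P3: load  L2 → I/I/O/S on L2; bus (none); mem=81
  op14 P0: load  L2 → S/I/O/S on L2; bus BusRd; mem=81

invalidations = 1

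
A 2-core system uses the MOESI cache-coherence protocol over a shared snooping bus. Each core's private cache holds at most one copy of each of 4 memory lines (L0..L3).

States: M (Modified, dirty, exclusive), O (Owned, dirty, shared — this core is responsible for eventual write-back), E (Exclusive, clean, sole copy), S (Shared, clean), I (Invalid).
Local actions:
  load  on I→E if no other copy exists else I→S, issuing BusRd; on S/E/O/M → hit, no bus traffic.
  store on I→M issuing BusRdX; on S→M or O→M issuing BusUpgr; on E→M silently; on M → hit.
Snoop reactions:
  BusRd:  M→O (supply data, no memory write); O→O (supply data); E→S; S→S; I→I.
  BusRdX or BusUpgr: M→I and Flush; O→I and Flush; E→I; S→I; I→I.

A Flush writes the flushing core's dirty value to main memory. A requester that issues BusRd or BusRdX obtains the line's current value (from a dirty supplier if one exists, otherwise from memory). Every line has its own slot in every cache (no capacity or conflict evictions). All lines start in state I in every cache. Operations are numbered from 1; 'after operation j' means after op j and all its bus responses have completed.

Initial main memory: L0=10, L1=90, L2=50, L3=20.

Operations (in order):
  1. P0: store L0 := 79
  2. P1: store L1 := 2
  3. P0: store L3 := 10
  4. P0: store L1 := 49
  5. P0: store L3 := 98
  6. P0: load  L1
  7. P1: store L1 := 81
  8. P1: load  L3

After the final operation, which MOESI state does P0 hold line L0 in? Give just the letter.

state = M

1. P0: store L0 := 79  bus=[BusRdX]  L0: P0=M P1=I  mem[L0]=10
2. P1: store L1 := 2  bus=[BusRdX]  L1: P0=I P1=M  mem[L1]=90
3. P0: store L3 := 10  bus=[BusRdX]  L3: P0=M P1=I  mem[L3]=20
4. P0: store L1 := 49  bus=[BusRdX,Flush]  L1: P0=M P1=I  mem[L1]=2
5. P0: store L3 := 98  bus=[-]  L3: P0=M P1=I  mem[L3]=20
6. P0: load  L1  bus=[-]  L1: P0=M P1=I  mem[L1]=2
7. P1: store L1 := 81  bus=[BusRdX,Flush]  L1: P0=I P1=M  mem[L1]=49
8. P1: load  L3  bus=[BusRd]  L3: P0=O P1=S  mem[L3]=20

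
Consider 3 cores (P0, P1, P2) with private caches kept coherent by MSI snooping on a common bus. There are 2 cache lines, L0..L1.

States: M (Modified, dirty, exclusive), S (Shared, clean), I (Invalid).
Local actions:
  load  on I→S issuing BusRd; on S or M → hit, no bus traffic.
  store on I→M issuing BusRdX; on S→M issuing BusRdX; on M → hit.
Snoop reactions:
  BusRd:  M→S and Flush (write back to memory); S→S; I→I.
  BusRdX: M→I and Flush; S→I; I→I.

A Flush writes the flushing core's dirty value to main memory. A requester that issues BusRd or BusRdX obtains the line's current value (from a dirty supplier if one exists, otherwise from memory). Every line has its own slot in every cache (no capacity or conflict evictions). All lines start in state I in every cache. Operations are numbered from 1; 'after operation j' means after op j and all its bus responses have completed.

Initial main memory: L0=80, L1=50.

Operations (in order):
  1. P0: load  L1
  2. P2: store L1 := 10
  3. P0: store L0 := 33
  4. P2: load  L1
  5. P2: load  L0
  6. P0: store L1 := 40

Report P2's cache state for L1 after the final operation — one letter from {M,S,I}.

[1] P0: load  L1 | P0:S(50), P1:I, P2:I | bus: BusRd
[2] P2: store L1 := 10 | P0:I, P1:I, P2:M(10) | bus: BusRdX
[3] P0: store L0 := 33 | P0:M(33), P1:I, P2:I | bus: BusRdX
[4] P2: load  L1 | P0:I, P1:I, P2:M(10) | bus: none
[5] P2: load  L0 | P0:S(33), P1:I, P2:S(33) | bus: BusRd,Flush
[6] P0: store L1 := 40 | P0:M(40), P1:I, P2:I | bus: BusRdX,Flush

state = I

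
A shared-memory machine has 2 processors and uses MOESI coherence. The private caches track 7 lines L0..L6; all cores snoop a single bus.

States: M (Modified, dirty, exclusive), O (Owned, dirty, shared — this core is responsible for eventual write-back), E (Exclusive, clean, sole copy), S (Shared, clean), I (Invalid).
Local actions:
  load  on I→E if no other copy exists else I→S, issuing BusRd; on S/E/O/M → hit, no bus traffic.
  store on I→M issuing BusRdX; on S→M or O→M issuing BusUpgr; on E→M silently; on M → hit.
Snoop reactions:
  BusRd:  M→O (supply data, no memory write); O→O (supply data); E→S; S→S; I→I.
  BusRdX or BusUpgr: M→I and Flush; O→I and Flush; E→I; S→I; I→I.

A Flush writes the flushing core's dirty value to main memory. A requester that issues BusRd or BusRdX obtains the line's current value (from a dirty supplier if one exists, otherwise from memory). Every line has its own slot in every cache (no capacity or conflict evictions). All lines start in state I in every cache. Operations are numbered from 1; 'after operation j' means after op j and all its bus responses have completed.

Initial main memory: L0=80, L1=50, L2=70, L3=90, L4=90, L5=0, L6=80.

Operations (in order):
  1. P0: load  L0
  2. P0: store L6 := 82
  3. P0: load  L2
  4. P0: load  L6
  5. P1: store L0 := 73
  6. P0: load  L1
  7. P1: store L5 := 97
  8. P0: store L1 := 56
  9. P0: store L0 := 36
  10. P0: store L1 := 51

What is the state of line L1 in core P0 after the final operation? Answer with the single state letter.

state = M

[1] P0: load  L0 | P0:E(80), P1:I | bus: BusRd
[2] P0: store L6 := 82 | P0:M(82), P1:I | bus: BusRdX
[3] P0: load  L2 | P0:E(70), P1:I | bus: BusRd
[4] P0: load  L6 | P0:M(82), P1:I | bus: none
[5] P1: store L0 := 73 | P0:I, P1:M(73) | bus: BusRdX
[6] P0: load  L1 | P0:E(50), P1:I | bus: BusRd
[7] P1: store L5 := 97 | P0:I, P1:M(97) | bus: BusRdX
[8] P0: store L1 := 56 | P0:M(56), P1:I | bus: none
[9] P0: store L0 := 36 | P0:M(36), P1:I | bus: BusRdX,Flush
[10] P0: store L1 := 51 | P0:M(51), P1:I | bus: none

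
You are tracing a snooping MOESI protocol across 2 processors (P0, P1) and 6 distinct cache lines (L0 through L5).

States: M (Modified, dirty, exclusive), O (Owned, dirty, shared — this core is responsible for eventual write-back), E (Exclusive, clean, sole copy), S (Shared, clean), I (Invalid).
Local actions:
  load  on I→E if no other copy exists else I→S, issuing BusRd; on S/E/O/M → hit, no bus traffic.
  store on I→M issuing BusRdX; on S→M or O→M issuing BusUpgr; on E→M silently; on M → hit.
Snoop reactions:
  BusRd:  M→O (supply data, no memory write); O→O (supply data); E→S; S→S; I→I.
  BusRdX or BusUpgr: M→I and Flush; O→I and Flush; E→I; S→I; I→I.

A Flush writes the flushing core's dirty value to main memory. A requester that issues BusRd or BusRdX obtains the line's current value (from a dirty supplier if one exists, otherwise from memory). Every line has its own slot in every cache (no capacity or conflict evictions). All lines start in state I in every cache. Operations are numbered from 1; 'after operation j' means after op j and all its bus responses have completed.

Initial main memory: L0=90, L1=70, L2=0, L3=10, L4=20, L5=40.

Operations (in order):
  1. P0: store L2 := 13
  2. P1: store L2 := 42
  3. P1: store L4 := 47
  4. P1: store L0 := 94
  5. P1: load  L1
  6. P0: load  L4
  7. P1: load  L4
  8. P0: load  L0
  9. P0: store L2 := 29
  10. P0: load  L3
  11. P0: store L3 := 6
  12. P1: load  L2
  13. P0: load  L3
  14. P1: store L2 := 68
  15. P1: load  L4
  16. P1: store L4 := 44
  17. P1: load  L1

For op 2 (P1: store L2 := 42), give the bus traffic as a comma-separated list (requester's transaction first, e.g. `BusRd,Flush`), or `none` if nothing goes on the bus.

step 1: P0: store L2 := 13  ⟶  MI  (L2)  txn=BusRdX  M[L2]=0
step 2: P1: store L2 := 42  ⟶  IM  (L2)  txn=BusRdX+Flush  M[L2]=13
step 3: P1: store L4 := 47  ⟶  IM  (L4)  txn=BusRdX  M[L4]=20
step 4: P1: store L0 := 94  ⟶  IM  (L0)  txn=BusRdX  M[L0]=90
step 5: P1: load  L1  ⟶  IE  (L1)  txn=BusRd  M[L1]=70
step 6: P0: load  L4  ⟶  SO  (L4)  txn=BusRd  M[L4]=20
step 7: P1: load  L4  ⟶  SO  (L4)  txn=∅  M[L4]=20
step 8: P0: load  L0  ⟶  SO  (L0)  txn=BusRd  M[L0]=90
step 9: P0: store L2 := 29  ⟶  MI  (L2)  txn=BusRdX+Flush  M[L2]=42
step 10: P0: load  L3  ⟶  EI  (L3)  txn=BusRd  M[L3]=10
step 11: P0: store L3 := 6  ⟶  MI  (L3)  txn=∅  M[L3]=10
step 12: P1: load  L2  ⟶  OS  (L2)  txn=BusRd  M[L2]=42
step 13: P0: load  L3  ⟶  MI  (L3)  txn=∅  M[L3]=10
step 14: P1: store L2 := 68  ⟶  IM  (L2)  txn=BusUpgr+Flush  M[L2]=29
step 15: P1: load  L4  ⟶  SO  (L4)  txn=∅  M[L4]=20
step 16: P1: store L4 := 44  ⟶  IM  (L4)  txn=BusUpgr  M[L4]=20
step 17: P1: load  L1  ⟶  IE  (L1)  txn=∅  M[L1]=70

bus = BusRdX,Flush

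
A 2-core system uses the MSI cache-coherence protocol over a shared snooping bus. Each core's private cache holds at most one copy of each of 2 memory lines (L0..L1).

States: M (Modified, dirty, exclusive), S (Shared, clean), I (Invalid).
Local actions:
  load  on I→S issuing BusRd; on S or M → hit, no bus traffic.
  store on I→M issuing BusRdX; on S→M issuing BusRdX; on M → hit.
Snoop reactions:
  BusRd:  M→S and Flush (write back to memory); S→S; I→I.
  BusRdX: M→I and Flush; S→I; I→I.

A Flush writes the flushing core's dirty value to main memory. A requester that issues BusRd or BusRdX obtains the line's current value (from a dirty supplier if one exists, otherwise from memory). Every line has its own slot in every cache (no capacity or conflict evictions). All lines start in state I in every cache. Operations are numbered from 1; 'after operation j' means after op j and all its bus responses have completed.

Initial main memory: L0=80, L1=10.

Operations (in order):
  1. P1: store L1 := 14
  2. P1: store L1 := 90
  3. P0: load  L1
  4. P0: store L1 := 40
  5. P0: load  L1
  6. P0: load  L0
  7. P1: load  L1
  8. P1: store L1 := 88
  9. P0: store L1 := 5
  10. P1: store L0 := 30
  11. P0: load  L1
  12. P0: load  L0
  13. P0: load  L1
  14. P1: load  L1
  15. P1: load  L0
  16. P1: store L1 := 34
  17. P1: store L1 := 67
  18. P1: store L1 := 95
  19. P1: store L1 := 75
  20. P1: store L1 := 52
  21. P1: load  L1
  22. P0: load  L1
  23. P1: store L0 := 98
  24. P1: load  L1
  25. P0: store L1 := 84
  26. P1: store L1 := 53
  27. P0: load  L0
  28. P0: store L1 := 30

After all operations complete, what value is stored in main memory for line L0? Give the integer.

  op1 P1: store L1 := 14 → I/M on L1; bus BusRdX; mem=10
  op2 P1: store L1 := 90 → I/M on L1; bus (none); mem=10
  op3 P0: load  L1 → S/S on L1; bus BusRd Flush; mem=90
  op4 P0: store L1 := 40 → M/I on L1; bus BusRdX; mem=90
  op5 P0: load  L1 → M/I on L1; bus (none); mem=90
  op6 P0: load  L0 → S/I on L0; bus BusRd; mem=80
  op7 P1: load  L1 → S/S on L1; bus BusRd Flush; mem=40
  op8 P1: store L1 := 88 → I/M on L1; bus BusRdX; mem=40
  op9 P0: store L1 := 5 → M/I on L1; bus BusRdX Flush; mem=88
  op10 P1: store L0 := 30 → I/M on L0; bus BusRdX; mem=80
  op11 P0: load  L1 → M/I on L1; bus (none); mem=88
  op12 P0: load  L0 → S/S on L0; bus BusRd Flush; mem=30
  op13 P0: load  L1 → M/I on L1; bus (none); mem=88
  op14 P1: load  L1 → S/S on L1; bus BusRd Flush; mem=5
  op15 P1: load  L0 → S/S on L0; bus (none); mem=30
  op16 P1: store L1 := 34 → I/M on L1; bus BusRdX; mem=5
  op17 P1: store L1 := 67 → I/M on L1; bus (none); mem=5
  op18 P1: store L1 := 95 → I/M on L1; bus (none); mem=5
  op19 P1: store L1 := 75 → I/M on L1; bus (none); mem=5
  op20 P1: store L1 := 52 → I/M on L1; bus (none); mem=5
  op21 P1: load  L1 → I/M on L1; bus (none); mem=5
  op22 P0: load  L1 → S/S on L1; bus BusRd Flush; mem=52
  op23 P1: store L0 := 98 → I/M on L0; bus BusRdX; mem=30
  op24 P1: load  L1 → S/S on L1; bus (none); mem=52
  op25 P0: store L1 := 84 → M/I on L1; bus BusRdX; mem=52
  op26 P1: store L1 := 53 → I/M on L1; bus BusRdX Flush; mem=84
  op27 P0: load  L0 → S/S on L0; bus BusRd Flush; mem=98
  op28 P0: store L1 := 30 → M/I on L1; bus BusRdX Flush; mem=53

memory[L0] = 98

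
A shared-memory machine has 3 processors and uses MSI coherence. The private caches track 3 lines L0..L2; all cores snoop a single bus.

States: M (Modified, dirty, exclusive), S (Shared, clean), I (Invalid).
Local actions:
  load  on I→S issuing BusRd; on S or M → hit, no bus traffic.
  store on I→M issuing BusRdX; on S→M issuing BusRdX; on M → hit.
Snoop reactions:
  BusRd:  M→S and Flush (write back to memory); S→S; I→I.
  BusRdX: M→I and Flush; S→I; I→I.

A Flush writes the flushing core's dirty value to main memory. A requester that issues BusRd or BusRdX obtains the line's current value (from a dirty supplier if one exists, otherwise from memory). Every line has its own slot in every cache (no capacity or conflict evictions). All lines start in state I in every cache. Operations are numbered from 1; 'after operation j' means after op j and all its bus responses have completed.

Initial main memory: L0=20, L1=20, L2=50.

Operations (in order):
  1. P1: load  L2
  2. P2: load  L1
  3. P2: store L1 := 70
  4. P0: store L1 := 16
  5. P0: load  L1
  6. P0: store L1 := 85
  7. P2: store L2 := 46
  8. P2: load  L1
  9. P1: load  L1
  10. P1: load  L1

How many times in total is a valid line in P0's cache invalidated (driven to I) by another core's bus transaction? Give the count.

  op1 P1: load  L2 → I/S/I on L2; bus BusRd; mem=50
  op2 P2: load  L1 → I/I/S on L1; bus BusRd; mem=20
  op3 P2: store L1 := 70 → I/I/M on L1; bus BusRdX; mem=20
  op4 P0: store L1 := 16 → M/I/I on L1; bus BusRdX Flush; mem=70
  op5 P0: load  L1 → M/I/I on L1; bus (none); mem=70
  op6 P0: store L1 := 85 → M/I/I on L1; bus (none); mem=70
  op7 P2: store L2 := 46 → I/I/M on L2; bus BusRdX; mem=50
  op8 P2: load  L1 → S/I/S on L1; bus BusRd Flush; mem=85
  op9 P1: load  L1 → S/S/S on L1; bus BusRd; mem=85
  op10 P1: load  L1 → S/S/S on L1; bus (none); mem=85

invalidations = 0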